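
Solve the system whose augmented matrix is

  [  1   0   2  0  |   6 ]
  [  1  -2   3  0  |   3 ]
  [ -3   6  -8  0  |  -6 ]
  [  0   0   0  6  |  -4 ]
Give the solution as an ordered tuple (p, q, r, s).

(0, 3, 3, -2/3)

ρ2 := ρ2 − ρ1
ρ3 := ρ3 + 3·ρ1
ρ2 := -1/2·ρ2
ρ3 := ρ3 − 6·ρ2
ρ4 := 1/6·ρ4
ρ2 := ρ2 + 1/2·ρ3
ρ1 := ρ1 − 2·ρ3
Reading off the last column: p = 0, q = 3, r = 3, s = -2/3.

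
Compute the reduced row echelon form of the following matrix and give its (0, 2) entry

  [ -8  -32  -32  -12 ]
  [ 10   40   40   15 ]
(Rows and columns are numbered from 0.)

4

R1 → -1/8·R1
  [  1   4   4  3/2 ]
  [ 10  40  40   15 ]
R2 → R2 − 10·R1
  [ 1  4  4  3/2 ]
  [ 0  0  0    0 ]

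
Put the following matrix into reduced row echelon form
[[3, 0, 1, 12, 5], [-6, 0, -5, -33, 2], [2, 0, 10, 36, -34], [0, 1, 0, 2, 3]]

Multiply ρ1 by 1/3.
  [  1  0  1/3    4  5/3 ]
  [ -6  0   -5  -33    2 ]
  [  2  0   10   36  -34 ]
  [  0  1    0    2    3 ]
Add 6 times ρ1 to ρ2.
  [ 1  0  1/3   4  5/3 ]
  [ 0  0   -3  -9   12 ]
  [ 2  0   10  36  -34 ]
  [ 0  1    0   2    3 ]
Subtract 2 times ρ1 from ρ3.
  [ 1  0   1/3   4     5/3 ]
  [ 0  0    -3  -9      12 ]
  [ 0  0  28/3  28  -112/3 ]
  [ 0  1     0   2       3 ]
Swap ρ2 and ρ4.
  [ 1  0   1/3   4     5/3 ]
  [ 0  1     0   2       3 ]
  [ 0  0  28/3  28  -112/3 ]
  [ 0  0    -3  -9      12 ]
Multiply ρ3 by 3/28.
  [ 1  0  1/3   4  5/3 ]
  [ 0  1    0   2    3 ]
  [ 0  0    1   3   -4 ]
  [ 0  0   -3  -9   12 ]
Add 3 times ρ3 to ρ4.
  [ 1  0  1/3  4  5/3 ]
  [ 0  1    0  2    3 ]
  [ 0  0    1  3   -4 ]
  [ 0  0    0  0    0 ]
Subtract 1/3 times ρ3 from ρ1.
  [ 1  0  0  3   3 ]
  [ 0  1  0  2   3 ]
  [ 0  0  1  3  -4 ]
  [ 0  0  0  0   0 ]

[[1, 0, 0, 3, 3], [0, 1, 0, 2, 3], [0, 0, 1, 3, -4], [0, 0, 0, 0, 0]]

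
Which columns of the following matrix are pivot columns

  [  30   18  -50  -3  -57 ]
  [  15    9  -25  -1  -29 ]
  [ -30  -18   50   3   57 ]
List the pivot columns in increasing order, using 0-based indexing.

R1 ← 1/30·R1
R2 ← R2 − 15·R1
R3 ← R3 + 30·R1
R2 ← 2·R2
R1 ← R1 + 1/10·R2
Pivot columns are the columns containing a leading 1.

0, 3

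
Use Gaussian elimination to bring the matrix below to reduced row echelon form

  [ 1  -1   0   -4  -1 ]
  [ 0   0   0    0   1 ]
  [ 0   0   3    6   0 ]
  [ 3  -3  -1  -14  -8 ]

[[1, -1, 0, -4, 0], [0, 0, 1, 2, 0], [0, 0, 0, 0, 1], [0, 0, 0, 0, 0]]

Subtract 3 times R1 from R4.
Swap R2 and R3.
Multiply R2 by 1/3.
Add R2 to R4.
Add 5 times R3 to R4.
Add R3 to R1.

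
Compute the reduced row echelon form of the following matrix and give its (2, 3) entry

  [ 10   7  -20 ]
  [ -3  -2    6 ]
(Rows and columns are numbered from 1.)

0

Multiply r1 by 1/10.
  [  1  7/10  -2 ]
  [ -3    -2   6 ]
Add 3 times r1 to r2.
  [ 1  7/10  -2 ]
  [ 0  1/10   0 ]
Multiply r2 by 10.
  [ 1  7/10  -2 ]
  [ 0     1   0 ]
Subtract 7/10 times r2 from r1.
  [ 1  0  -2 ]
  [ 0  1   0 ]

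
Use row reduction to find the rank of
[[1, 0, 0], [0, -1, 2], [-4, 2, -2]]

rank = 3

ρ3 → ρ3 + 4·ρ1
  [ 1   0   0 ]
  [ 0  -1   2 ]
  [ 0   2  -2 ]
ρ2 → -1·ρ2
  [ 1  0   0 ]
  [ 0  1  -2 ]
  [ 0  2  -2 ]
ρ3 → ρ3 − 2·ρ2
  [ 1  0   0 ]
  [ 0  1  -2 ]
  [ 0  0   2 ]
ρ3 → 1/2·ρ3
  [ 1  0   0 ]
  [ 0  1  -2 ]
  [ 0  0   1 ]
ρ2 → ρ2 + 2·ρ3
  [ 1  0  0 ]
  [ 0  1  0 ]
  [ 0  0  1 ]
The reduced form has 3 nonzero rows.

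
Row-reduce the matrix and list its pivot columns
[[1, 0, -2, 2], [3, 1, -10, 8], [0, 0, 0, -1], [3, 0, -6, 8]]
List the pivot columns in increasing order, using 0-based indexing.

0, 1, 3

R2 -> R2 − 3·R1
  [ 1  0  -2   2 ]
  [ 0  1  -4   2 ]
  [ 0  0   0  -1 ]
  [ 3  0  -6   8 ]
R4 -> R4 − 3·R1
  [ 1  0  -2   2 ]
  [ 0  1  -4   2 ]
  [ 0  0   0  -1 ]
  [ 0  0   0   2 ]
R3 -> -1·R3
  [ 1  0  -2  2 ]
  [ 0  1  -4  2 ]
  [ 0  0   0  1 ]
  [ 0  0   0  2 ]
R4 -> R4 − 2·R3
  [ 1  0  -2  2 ]
  [ 0  1  -4  2 ]
  [ 0  0   0  1 ]
  [ 0  0   0  0 ]
R2 -> R2 − 2·R3
  [ 1  0  -2  2 ]
  [ 0  1  -4  0 ]
  [ 0  0   0  1 ]
  [ 0  0   0  0 ]
R1 -> R1 − 2·R3
  [ 1  0  -2  0 ]
  [ 0  1  -4  0 ]
  [ 0  0   0  1 ]
  [ 0  0   0  0 ]
Pivot columns are the columns containing a leading 1.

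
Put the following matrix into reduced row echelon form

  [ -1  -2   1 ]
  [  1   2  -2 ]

[[1, 2, 0], [0, 0, 1]]

Multiply R1 by -1.
  [ 1  2  -1 ]
  [ 1  2  -2 ]
Subtract R1 from R2.
  [ 1  2  -1 ]
  [ 0  0  -1 ]
Multiply R2 by -1.
  [ 1  2  -1 ]
  [ 0  0   1 ]
Add R2 to R1.
  [ 1  2  0 ]
  [ 0  0  1 ]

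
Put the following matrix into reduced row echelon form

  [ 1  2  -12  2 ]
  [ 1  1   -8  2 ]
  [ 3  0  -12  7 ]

[[1, 0, -4, 0], [0, 1, -4, 0], [0, 0, 0, 1]]

ρ2 -> ρ2 − ρ1
  [ 1   2  -12  2 ]
  [ 0  -1    4  0 ]
  [ 3   0  -12  7 ]
ρ3 -> ρ3 − 3·ρ1
  [ 1   2  -12  2 ]
  [ 0  -1    4  0 ]
  [ 0  -6   24  1 ]
ρ2 -> -1·ρ2
  [ 1   2  -12  2 ]
  [ 0   1   -4  0 ]
  [ 0  -6   24  1 ]
ρ3 -> ρ3 + 6·ρ2
  [ 1  2  -12  2 ]
  [ 0  1   -4  0 ]
  [ 0  0    0  1 ]
ρ1 -> ρ1 − 2·ρ3
  [ 1  2  -12  0 ]
  [ 0  1   -4  0 ]
  [ 0  0    0  1 ]
ρ1 -> ρ1 − 2·ρ2
  [ 1  0  -4  0 ]
  [ 0  1  -4  0 ]
  [ 0  0   0  1 ]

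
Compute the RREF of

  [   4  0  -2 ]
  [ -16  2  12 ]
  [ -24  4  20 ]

[[1, 0, -1/2], [0, 1, 2], [0, 0, 0]]

ρ1 -> 1/4·ρ1
ρ2 -> ρ2 + 16·ρ1
ρ3 -> ρ3 + 24·ρ1
ρ2 -> 1/2·ρ2
ρ3 -> ρ3 − 4·ρ2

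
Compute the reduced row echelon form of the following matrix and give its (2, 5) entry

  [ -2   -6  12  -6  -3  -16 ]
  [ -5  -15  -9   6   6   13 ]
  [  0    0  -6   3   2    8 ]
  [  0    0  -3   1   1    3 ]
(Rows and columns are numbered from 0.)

2

Multiply R1 by -1/2.
  [  1    3  -6  3  3/2   8 ]
  [ -5  -15  -9  6    6  13 ]
  [  0    0  -6  3    2   8 ]
  [  0    0  -3  1    1   3 ]
Add 5 times R1 to R2.
  [ 1  3   -6   3   3/2   8 ]
  [ 0  0  -39  21  27/2  53 ]
  [ 0  0   -6   3     2   8 ]
  [ 0  0   -3   1     1   3 ]
Multiply R2 by -1/39.
  [ 1  3  -6      3    3/2       8 ]
  [ 0  0   1  -7/13  -9/26  -53/39 ]
  [ 0  0  -6      3      2       8 ]
  [ 0  0  -3      1      1       3 ]
Add 6 times R2 to R3.
  [ 1  3  -6      3    3/2       8 ]
  [ 0  0   1  -7/13  -9/26  -53/39 ]
  [ 0  0   0  -3/13  -1/13   -2/13 ]
  [ 0  0  -3      1      1       3 ]
Add 3 times R2 to R4.
  [ 1  3  -6      3    3/2       8 ]
  [ 0  0   1  -7/13  -9/26  -53/39 ]
  [ 0  0   0  -3/13  -1/13   -2/13 ]
  [ 0  0   0  -8/13  -1/26  -14/13 ]
Multiply R3 by -13/3.
  [ 1  3  -6      3    3/2       8 ]
  [ 0  0   1  -7/13  -9/26  -53/39 ]
  [ 0  0   0      1    1/3     2/3 ]
  [ 0  0   0  -8/13  -1/26  -14/13 ]
Add 8/13 times R3 to R4.
  [ 1  3  -6      3    3/2       8 ]
  [ 0  0   1  -7/13  -9/26  -53/39 ]
  [ 0  0   0      1    1/3     2/3 ]
  [ 0  0   0      0    1/6    -2/3 ]
Multiply R4 by 6.
  [ 1  3  -6      3    3/2       8 ]
  [ 0  0   1  -7/13  -9/26  -53/39 ]
  [ 0  0   0      1    1/3     2/3 ]
  [ 0  0   0      0      1      -4 ]
Subtract 1/3 times R4 from R3.
  [ 1  3  -6      3    3/2       8 ]
  [ 0  0   1  -7/13  -9/26  -53/39 ]
  [ 0  0   0      1      0       2 ]
  [ 0  0   0      0      1      -4 ]
Add 9/26 times R4 to R2.
  [ 1  3  -6      3  3/2        8 ]
  [ 0  0   1  -7/13    0  -107/39 ]
  [ 0  0   0      1    0        2 ]
  [ 0  0   0      0    1       -4 ]
Subtract 3/2 times R4 from R1.
  [ 1  3  -6      3  0       14 ]
  [ 0  0   1  -7/13  0  -107/39 ]
  [ 0  0   0      1  0        2 ]
  [ 0  0   0      0  1       -4 ]
Add 7/13 times R3 to R2.
  [ 1  3  -6  3  0    14 ]
  [ 0  0   1  0  0  -5/3 ]
  [ 0  0   0  1  0     2 ]
  [ 0  0   0  0  1    -4 ]
Subtract 3 times R3 from R1.
  [ 1  3  -6  0  0     8 ]
  [ 0  0   1  0  0  -5/3 ]
  [ 0  0   0  1  0     2 ]
  [ 0  0   0  0  1    -4 ]
Add 6 times R2 to R1.
  [ 1  3  0  0  0    -2 ]
  [ 0  0  1  0  0  -5/3 ]
  [ 0  0  0  1  0     2 ]
  [ 0  0  0  0  1    -4 ]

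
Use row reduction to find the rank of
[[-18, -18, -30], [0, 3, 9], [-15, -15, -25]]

rank = 2

R1 → -1/18·R1
  [   1    1  5/3 ]
  [   0    3    9 ]
  [ -15  -15  -25 ]
R3 → R3 + 15·R1
  [ 1  1  5/3 ]
  [ 0  3    9 ]
  [ 0  0    0 ]
R2 → 1/3·R2
  [ 1  1  5/3 ]
  [ 0  1    3 ]
  [ 0  0    0 ]
R1 → R1 − R2
  [ 1  0  -4/3 ]
  [ 0  1     3 ]
  [ 0  0     0 ]
The reduced form has 2 nonzero rows.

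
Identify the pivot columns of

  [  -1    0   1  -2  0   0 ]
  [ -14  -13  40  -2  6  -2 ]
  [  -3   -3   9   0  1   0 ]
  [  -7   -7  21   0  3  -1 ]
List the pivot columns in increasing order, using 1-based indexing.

r1 := -1·r1
  [   1    0  -1   2  0   0 ]
  [ -14  -13  40  -2  6  -2 ]
  [  -3   -3   9   0  1   0 ]
  [  -7   -7  21   0  3  -1 ]
r2 := r2 + 14·r1
  [  1    0  -1   2  0   0 ]
  [  0  -13  26  26  6  -2 ]
  [ -3   -3   9   0  1   0 ]
  [ -7   -7  21   0  3  -1 ]
r3 := r3 + 3·r1
  [  1    0  -1   2  0   0 ]
  [  0  -13  26  26  6  -2 ]
  [  0   -3   6   6  1   0 ]
  [ -7   -7  21   0  3  -1 ]
r4 := r4 + 7·r1
  [ 1    0  -1   2  0   0 ]
  [ 0  -13  26  26  6  -2 ]
  [ 0   -3   6   6  1   0 ]
  [ 0   -7  14  14  3  -1 ]
r2 := -1/13·r2
  [ 1   0  -1   2      0     0 ]
  [ 0   1  -2  -2  -6/13  2/13 ]
  [ 0  -3   6   6      1     0 ]
  [ 0  -7  14  14      3    -1 ]
r3 := r3 + 3·r2
  [ 1   0  -1   2      0     0 ]
  [ 0   1  -2  -2  -6/13  2/13 ]
  [ 0   0   0   0  -5/13  6/13 ]
  [ 0  -7  14  14      3    -1 ]
r4 := r4 + 7·r2
  [ 1  0  -1   2      0     0 ]
  [ 0  1  -2  -2  -6/13  2/13 ]
  [ 0  0   0   0  -5/13  6/13 ]
  [ 0  0   0   0  -3/13  1/13 ]
r3 := -13/5·r3
  [ 1  0  -1   2      0     0 ]
  [ 0  1  -2  -2  -6/13  2/13 ]
  [ 0  0   0   0      1  -6/5 ]
  [ 0  0   0   0  -3/13  1/13 ]
r4 := r4 + 3/13·r3
  [ 1  0  -1   2      0     0 ]
  [ 0  1  -2  -2  -6/13  2/13 ]
  [ 0  0   0   0      1  -6/5 ]
  [ 0  0   0   0      0  -1/5 ]
r4 := -5·r4
  [ 1  0  -1   2      0     0 ]
  [ 0  1  -2  -2  -6/13  2/13 ]
  [ 0  0   0   0      1  -6/5 ]
  [ 0  0   0   0      0     1 ]
r3 := r3 + 6/5·r4
  [ 1  0  -1   2      0     0 ]
  [ 0  1  -2  -2  -6/13  2/13 ]
  [ 0  0   0   0      1     0 ]
  [ 0  0   0   0      0     1 ]
r2 := r2 − 2/13·r4
  [ 1  0  -1   2      0  0 ]
  [ 0  1  -2  -2  -6/13  0 ]
  [ 0  0   0   0      1  0 ]
  [ 0  0   0   0      0  1 ]
r2 := r2 + 6/13·r3
  [ 1  0  -1   2  0  0 ]
  [ 0  1  -2  -2  0  0 ]
  [ 0  0   0   0  1  0 ]
  [ 0  0   0   0  0  1 ]
Pivot columns are the columns containing a leading 1.

1, 2, 5, 6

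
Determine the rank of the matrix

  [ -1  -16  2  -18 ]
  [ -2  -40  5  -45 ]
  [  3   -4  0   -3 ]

rank = 3

R1 := -1·R1
  [  1   16  -2   18 ]
  [ -2  -40   5  -45 ]
  [  3   -4   0   -3 ]
R2 := R2 + 2·R1
  [ 1  16  -2  18 ]
  [ 0  -8   1  -9 ]
  [ 3  -4   0  -3 ]
R3 := R3 − 3·R1
  [ 1   16  -2   18 ]
  [ 0   -8   1   -9 ]
  [ 0  -52   6  -57 ]
R2 := -1/8·R2
  [ 1   16    -2   18 ]
  [ 0    1  -1/8  9/8 ]
  [ 0  -52     6  -57 ]
R3 := R3 + 52·R2
  [ 1  16    -2   18 ]
  [ 0   1  -1/8  9/8 ]
  [ 0   0  -1/2  3/2 ]
R3 := -2·R3
  [ 1  16    -2   18 ]
  [ 0   1  -1/8  9/8 ]
  [ 0   0     1   -3 ]
R2 := R2 + 1/8·R3
  [ 1  16  -2   18 ]
  [ 0   1   0  3/4 ]
  [ 0   0   1   -3 ]
R1 := R1 + 2·R3
  [ 1  16  0   12 ]
  [ 0   1  0  3/4 ]
  [ 0   0  1   -3 ]
R1 := R1 − 16·R2
  [ 1  0  0    0 ]
  [ 0  1  0  3/4 ]
  [ 0  0  1   -3 ]
The reduced form has 3 nonzero rows.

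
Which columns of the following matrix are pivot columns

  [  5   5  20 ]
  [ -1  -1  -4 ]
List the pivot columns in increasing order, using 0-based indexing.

0

ρ1 ← 1/5·ρ1
  [  1   1   4 ]
  [ -1  -1  -4 ]
ρ2 ← ρ2 + ρ1
  [ 1  1  4 ]
  [ 0  0  0 ]
Pivot columns are the columns containing a leading 1.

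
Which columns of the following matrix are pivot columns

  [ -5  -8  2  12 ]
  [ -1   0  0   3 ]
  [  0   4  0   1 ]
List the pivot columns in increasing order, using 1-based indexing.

R1 -> -1/5·R1
  [  1  8/5  -2/5  -12/5 ]
  [ -1    0     0      3 ]
  [  0    4     0      1 ]
R2 -> R2 + R1
  [ 1  8/5  -2/5  -12/5 ]
  [ 0  8/5  -2/5    3/5 ]
  [ 0    4     0      1 ]
R2 -> 5/8·R2
  [ 1  8/5  -2/5  -12/5 ]
  [ 0    1  -1/4    3/8 ]
  [ 0    4     0      1 ]
R3 -> R3 − 4·R2
  [ 1  8/5  -2/5  -12/5 ]
  [ 0    1  -1/4    3/8 ]
  [ 0    0     1   -1/2 ]
R2 -> R2 + 1/4·R3
  [ 1  8/5  -2/5  -12/5 ]
  [ 0    1     0    1/4 ]
  [ 0    0     1   -1/2 ]
R1 -> R1 + 2/5·R3
  [ 1  8/5  0  -13/5 ]
  [ 0    1  0    1/4 ]
  [ 0    0  1   -1/2 ]
R1 -> R1 − 8/5·R2
  [ 1  0  0    -3 ]
  [ 0  1  0   1/4 ]
  [ 0  0  1  -1/2 ]
Pivot columns are the columns containing a leading 1.

1, 2, 3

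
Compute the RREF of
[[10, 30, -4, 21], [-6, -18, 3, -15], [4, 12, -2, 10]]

R1 → 1/10·R1
  [  1    3  -2/5  21/10 ]
  [ -6  -18     3    -15 ]
  [  4   12    -2     10 ]
R2 → R2 + 6·R1
  [ 1   3  -2/5  21/10 ]
  [ 0   0   3/5  -12/5 ]
  [ 4  12    -2     10 ]
R3 → R3 − 4·R1
  [ 1  3  -2/5  21/10 ]
  [ 0  0   3/5  -12/5 ]
  [ 0  0  -2/5    8/5 ]
R2 → 5/3·R2
  [ 1  3  -2/5  21/10 ]
  [ 0  0     1     -4 ]
  [ 0  0  -2/5    8/5 ]
R3 → R3 + 2/5·R2
  [ 1  3  -2/5  21/10 ]
  [ 0  0     1     -4 ]
  [ 0  0     0      0 ]
R1 → R1 + 2/5·R2
  [ 1  3  0  1/2 ]
  [ 0  0  1   -4 ]
  [ 0  0  0    0 ]

[[1, 3, 0, 1/2], [0, 0, 1, -4], [0, 0, 0, 0]]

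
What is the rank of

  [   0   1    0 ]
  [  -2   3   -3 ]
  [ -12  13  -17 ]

Swap R1 and R2.
  [  -2   3   -3 ]
  [   0   1    0 ]
  [ -12  13  -17 ]
Multiply R1 by -1/2.
  [   1  -3/2  3/2 ]
  [   0     1    0 ]
  [ -12    13  -17 ]
Add 12 times R1 to R3.
  [ 1  -3/2  3/2 ]
  [ 0     1    0 ]
  [ 0    -5    1 ]
Add 5 times R2 to R3.
  [ 1  -3/2  3/2 ]
  [ 0     1    0 ]
  [ 0     0    1 ]
Subtract 3/2 times R3 from R1.
  [ 1  -3/2  0 ]
  [ 0     1  0 ]
  [ 0     0  1 ]
Add 3/2 times R2 to R1.
  [ 1  0  0 ]
  [ 0  1  0 ]
  [ 0  0  1 ]
The reduced form has 3 nonzero rows.

rank = 3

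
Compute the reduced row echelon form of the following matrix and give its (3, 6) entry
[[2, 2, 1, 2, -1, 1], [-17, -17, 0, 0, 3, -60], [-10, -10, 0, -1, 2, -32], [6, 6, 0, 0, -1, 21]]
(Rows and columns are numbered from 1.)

-4

R1 -> 1/2·R1
  [   1    1  1/2   1  -1/2  1/2 ]
  [ -17  -17    0   0     3  -60 ]
  [ -10  -10    0  -1     2  -32 ]
  [   6    6    0   0    -1   21 ]
R2 -> R2 + 17·R1
  [   1    1   1/2   1   -1/2     1/2 ]
  [   0    0  17/2  17  -11/2  -103/2 ]
  [ -10  -10     0  -1      2     -32 ]
  [   6    6     0   0     -1      21 ]
R3 -> R3 + 10·R1
  [ 1  1   1/2   1   -1/2     1/2 ]
  [ 0  0  17/2  17  -11/2  -103/2 ]
  [ 0  0     5   9     -3     -27 ]
  [ 6  6     0   0     -1      21 ]
R4 -> R4 − 6·R1
  [ 1  1   1/2   1   -1/2     1/2 ]
  [ 0  0  17/2  17  -11/2  -103/2 ]
  [ 0  0     5   9     -3     -27 ]
  [ 0  0    -3  -6      2      18 ]
R2 -> 2/17·R2
  [ 1  1  1/2   1    -1/2      1/2 ]
  [ 0  0    1   2  -11/17  -103/17 ]
  [ 0  0    5   9      -3      -27 ]
  [ 0  0   -3  -6       2       18 ]
R3 -> R3 − 5·R2
  [ 1  1  1/2   1    -1/2      1/2 ]
  [ 0  0    1   2  -11/17  -103/17 ]
  [ 0  0    0  -1    4/17    56/17 ]
  [ 0  0   -3  -6       2       18 ]
R4 -> R4 + 3·R2
  [ 1  1  1/2   1    -1/2      1/2 ]
  [ 0  0    1   2  -11/17  -103/17 ]
  [ 0  0    0  -1    4/17    56/17 ]
  [ 0  0    0   0    1/17    -3/17 ]
R3 -> -1·R3
  [ 1  1  1/2  1    -1/2      1/2 ]
  [ 0  0    1  2  -11/17  -103/17 ]
  [ 0  0    0  1   -4/17   -56/17 ]
  [ 0  0    0  0    1/17    -3/17 ]
R4 -> 17·R4
  [ 1  1  1/2  1    -1/2      1/2 ]
  [ 0  0    1  2  -11/17  -103/17 ]
  [ 0  0    0  1   -4/17   -56/17 ]
  [ 0  0    0  0       1       -3 ]
R3 -> R3 + 4/17·R4
  [ 1  1  1/2  1    -1/2      1/2 ]
  [ 0  0    1  2  -11/17  -103/17 ]
  [ 0  0    0  1       0       -4 ]
  [ 0  0    0  0       1       -3 ]
R2 -> R2 + 11/17·R4
  [ 1  1  1/2  1  -1/2  1/2 ]
  [ 0  0    1  2     0   -8 ]
  [ 0  0    0  1     0   -4 ]
  [ 0  0    0  0     1   -3 ]
R1 -> R1 + 1/2·R4
  [ 1  1  1/2  1  0  -1 ]
  [ 0  0    1  2  0  -8 ]
  [ 0  0    0  1  0  -4 ]
  [ 0  0    0  0  1  -3 ]
R2 -> R2 − 2·R3
  [ 1  1  1/2  1  0  -1 ]
  [ 0  0    1  0  0   0 ]
  [ 0  0    0  1  0  -4 ]
  [ 0  0    0  0  1  -3 ]
R1 -> R1 − R3
  [ 1  1  1/2  0  0   3 ]
  [ 0  0    1  0  0   0 ]
  [ 0  0    0  1  0  -4 ]
  [ 0  0    0  0  1  -3 ]
R1 -> R1 − 1/2·R2
  [ 1  1  0  0  0   3 ]
  [ 0  0  1  0  0   0 ]
  [ 0  0  0  1  0  -4 ]
  [ 0  0  0  0  1  -3 ]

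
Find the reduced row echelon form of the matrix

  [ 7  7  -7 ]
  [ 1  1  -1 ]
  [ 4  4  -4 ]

Multiply ρ1 by 1/7.
Subtract ρ1 from ρ2.
Subtract 4 times ρ1 from ρ3.

[[1, 1, -1], [0, 0, 0], [0, 0, 0]]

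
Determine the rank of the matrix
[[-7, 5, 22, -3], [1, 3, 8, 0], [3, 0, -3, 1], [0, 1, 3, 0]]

Multiply r1 by -1/7.
  [ 1  -5/7  -22/7  3/7 ]
  [ 1     3      8    0 ]
  [ 3     0     -3    1 ]
  [ 0     1      3    0 ]
Subtract r1 from r2.
  [ 1  -5/7  -22/7   3/7 ]
  [ 0  26/7   78/7  -3/7 ]
  [ 3     0     -3     1 ]
  [ 0     1      3     0 ]
Subtract 3 times r1 from r3.
  [ 1  -5/7  -22/7   3/7 ]
  [ 0  26/7   78/7  -3/7 ]
  [ 0  15/7   45/7  -2/7 ]
  [ 0     1      3     0 ]
Multiply r2 by 7/26.
  [ 1  -5/7  -22/7    3/7 ]
  [ 0     1      3  -3/26 ]
  [ 0  15/7   45/7   -2/7 ]
  [ 0     1      3      0 ]
Subtract 15/7 times r2 from r3.
  [ 1  -5/7  -22/7    3/7 ]
  [ 0     1      3  -3/26 ]
  [ 0     0      0  -1/26 ]
  [ 0     1      3      0 ]
Subtract r2 from r4.
  [ 1  -5/7  -22/7    3/7 ]
  [ 0     1      3  -3/26 ]
  [ 0     0      0  -1/26 ]
  [ 0     0      0   3/26 ]
Multiply r3 by -26.
  [ 1  -5/7  -22/7    3/7 ]
  [ 0     1      3  -3/26 ]
  [ 0     0      0      1 ]
  [ 0     0      0   3/26 ]
Subtract 3/26 times r3 from r4.
  [ 1  -5/7  -22/7    3/7 ]
  [ 0     1      3  -3/26 ]
  [ 0     0      0      1 ]
  [ 0     0      0      0 ]
Add 3/26 times r3 to r2.
  [ 1  -5/7  -22/7  3/7 ]
  [ 0     1      3    0 ]
  [ 0     0      0    1 ]
  [ 0     0      0    0 ]
Subtract 3/7 times r3 from r1.
  [ 1  -5/7  -22/7  0 ]
  [ 0     1      3  0 ]
  [ 0     0      0  1 ]
  [ 0     0      0  0 ]
Add 5/7 times r2 to r1.
  [ 1  0  -1  0 ]
  [ 0  1   3  0 ]
  [ 0  0   0  1 ]
  [ 0  0   0  0 ]
The reduced form has 3 nonzero rows.

rank = 3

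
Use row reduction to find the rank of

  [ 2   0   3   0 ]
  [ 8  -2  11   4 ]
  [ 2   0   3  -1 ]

ρ1 → 1/2·ρ1
  [ 1   0  3/2   0 ]
  [ 8  -2   11   4 ]
  [ 2   0    3  -1 ]
ρ2 → ρ2 − 8·ρ1
  [ 1   0  3/2   0 ]
  [ 0  -2   -1   4 ]
  [ 2   0    3  -1 ]
ρ3 → ρ3 − 2·ρ1
  [ 1   0  3/2   0 ]
  [ 0  -2   -1   4 ]
  [ 0   0    0  -1 ]
ρ2 → -1/2·ρ2
  [ 1  0  3/2   0 ]
  [ 0  1  1/2  -2 ]
  [ 0  0    0  -1 ]
ρ3 → -1·ρ3
  [ 1  0  3/2   0 ]
  [ 0  1  1/2  -2 ]
  [ 0  0    0   1 ]
ρ2 → ρ2 + 2·ρ3
  [ 1  0  3/2  0 ]
  [ 0  1  1/2  0 ]
  [ 0  0    0  1 ]
The reduced form has 3 nonzero rows.

rank = 3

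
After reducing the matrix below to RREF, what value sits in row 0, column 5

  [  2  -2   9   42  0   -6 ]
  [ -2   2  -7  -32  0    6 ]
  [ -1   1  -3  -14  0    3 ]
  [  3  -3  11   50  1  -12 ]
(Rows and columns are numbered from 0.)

R1 → 1/2·R1
  [  1  -1  9/2   21  0   -3 ]
  [ -2   2   -7  -32  0    6 ]
  [ -1   1   -3  -14  0    3 ]
  [  3  -3   11   50  1  -12 ]
R2 → R2 + 2·R1
  [  1  -1  9/2   21  0   -3 ]
  [  0   0    2   10  0    0 ]
  [ -1   1   -3  -14  0    3 ]
  [  3  -3   11   50  1  -12 ]
R3 → R3 + R1
  [ 1  -1  9/2  21  0   -3 ]
  [ 0   0    2  10  0    0 ]
  [ 0   0  3/2   7  0    0 ]
  [ 3  -3   11  50  1  -12 ]
R4 → R4 − 3·R1
  [ 1  -1   9/2   21  0  -3 ]
  [ 0   0     2   10  0   0 ]
  [ 0   0   3/2    7  0   0 ]
  [ 0   0  -5/2  -13  1  -3 ]
R2 → 1/2·R2
  [ 1  -1   9/2   21  0  -3 ]
  [ 0   0     1    5  0   0 ]
  [ 0   0   3/2    7  0   0 ]
  [ 0   0  -5/2  -13  1  -3 ]
R3 → R3 − 3/2·R2
  [ 1  -1   9/2    21  0  -3 ]
  [ 0   0     1     5  0   0 ]
  [ 0   0     0  -1/2  0   0 ]
  [ 0   0  -5/2   -13  1  -3 ]
R4 → R4 + 5/2·R2
  [ 1  -1  9/2    21  0  -3 ]
  [ 0   0    1     5  0   0 ]
  [ 0   0    0  -1/2  0   0 ]
  [ 0   0    0  -1/2  1  -3 ]
R3 → -2·R3
  [ 1  -1  9/2    21  0  -3 ]
  [ 0   0    1     5  0   0 ]
  [ 0   0    0     1  0   0 ]
  [ 0   0    0  -1/2  1  -3 ]
R4 → R4 + 1/2·R3
  [ 1  -1  9/2  21  0  -3 ]
  [ 0   0    1   5  0   0 ]
  [ 0   0    0   1  0   0 ]
  [ 0   0    0   0  1  -3 ]
R2 → R2 − 5·R3
  [ 1  -1  9/2  21  0  -3 ]
  [ 0   0    1   0  0   0 ]
  [ 0   0    0   1  0   0 ]
  [ 0   0    0   0  1  -3 ]
R1 → R1 − 21·R3
  [ 1  -1  9/2  0  0  -3 ]
  [ 0   0    1  0  0   0 ]
  [ 0   0    0  1  0   0 ]
  [ 0   0    0  0  1  -3 ]
R1 → R1 − 9/2·R2
  [ 1  -1  0  0  0  -3 ]
  [ 0   0  1  0  0   0 ]
  [ 0   0  0  1  0   0 ]
  [ 0   0  0  0  1  -3 ]

-3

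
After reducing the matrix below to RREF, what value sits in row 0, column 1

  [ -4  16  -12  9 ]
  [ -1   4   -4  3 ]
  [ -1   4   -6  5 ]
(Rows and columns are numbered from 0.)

-4

R1 := -1/4·R1
R2 := R2 + R1
R3 := R3 + R1
R2 := -1·R2
R3 := R3 + 3·R2
R3 := 2·R3
R2 := R2 + 3/4·R3
R1 := R1 + 9/4·R3
R1 := R1 − 3·R2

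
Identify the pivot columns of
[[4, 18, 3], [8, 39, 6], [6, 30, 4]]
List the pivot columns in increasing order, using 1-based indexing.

Multiply r1 by 1/4.
  [ 1  9/2  3/4 ]
  [ 8   39    6 ]
  [ 6   30    4 ]
Subtract 8 times r1 from r2.
  [ 1  9/2  3/4 ]
  [ 0    3    0 ]
  [ 6   30    4 ]
Subtract 6 times r1 from r3.
  [ 1  9/2   3/4 ]
  [ 0    3     0 ]
  [ 0    3  -1/2 ]
Multiply r2 by 1/3.
  [ 1  9/2   3/4 ]
  [ 0    1     0 ]
  [ 0    3  -1/2 ]
Subtract 3 times r2 from r3.
  [ 1  9/2   3/4 ]
  [ 0    1     0 ]
  [ 0    0  -1/2 ]
Multiply r3 by -2.
  [ 1  9/2  3/4 ]
  [ 0    1    0 ]
  [ 0    0    1 ]
Subtract 3/4 times r3 from r1.
  [ 1  9/2  0 ]
  [ 0    1  0 ]
  [ 0    0  1 ]
Subtract 9/2 times r2 from r1.
  [ 1  0  0 ]
  [ 0  1  0 ]
  [ 0  0  1 ]
Pivot columns are the columns containing a leading 1.

1, 2, 3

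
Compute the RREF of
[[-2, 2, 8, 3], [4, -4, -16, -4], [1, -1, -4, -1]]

Multiply R1 by -1/2.
Subtract 4 times R1 from R2.
Subtract R1 from R3.
Multiply R2 by 1/2.
Subtract 1/2 times R2 from R3.
Add 3/2 times R2 to R1.

[[1, -1, -4, 0], [0, 0, 0, 1], [0, 0, 0, 0]]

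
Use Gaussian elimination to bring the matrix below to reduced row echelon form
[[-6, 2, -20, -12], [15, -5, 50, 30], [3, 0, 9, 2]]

[[1, 0, 3, 2/3], [0, 1, -1, -4], [0, 0, 0, 0]]

R1 := -1/6·R1
  [  1  -1/3  10/3   2 ]
  [ 15    -5    50  30 ]
  [  3     0     9   2 ]
R2 := R2 − 15·R1
  [ 1  -1/3  10/3  2 ]
  [ 0     0     0  0 ]
  [ 3     0     9  2 ]
R3 := R3 − 3·R1
  [ 1  -1/3  10/3   2 ]
  [ 0     0     0   0 ]
  [ 0     1    -1  -4 ]
R2 <-> R3
  [ 1  -1/3  10/3   2 ]
  [ 0     1    -1  -4 ]
  [ 0     0     0   0 ]
R1 := R1 + 1/3·R2
  [ 1  0   3  2/3 ]
  [ 0  1  -1   -4 ]
  [ 0  0   0    0 ]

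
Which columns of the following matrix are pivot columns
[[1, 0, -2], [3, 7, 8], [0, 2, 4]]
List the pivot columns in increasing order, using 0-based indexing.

R2 → R2 − 3·R1
  [ 1  0  -2 ]
  [ 0  7  14 ]
  [ 0  2   4 ]
R2 → 1/7·R2
  [ 1  0  -2 ]
  [ 0  1   2 ]
  [ 0  2   4 ]
R3 → R3 − 2·R2
  [ 1  0  -2 ]
  [ 0  1   2 ]
  [ 0  0   0 ]
Pivot columns are the columns containing a leading 1.

0, 1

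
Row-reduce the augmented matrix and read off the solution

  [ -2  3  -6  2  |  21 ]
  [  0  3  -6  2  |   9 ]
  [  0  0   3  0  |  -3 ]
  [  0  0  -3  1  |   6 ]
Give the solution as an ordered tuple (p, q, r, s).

R1 := -1/2·R1
  [ 1  -3/2   3  -1  |  -21/2 ]
  [ 0     3  -6   2  |      9 ]
  [ 0     0   3   0  |     -3 ]
  [ 0     0  -3   1  |      6 ]
R2 := 1/3·R2
  [ 1  -3/2   3   -1  |  -21/2 ]
  [ 0     1  -2  2/3  |      3 ]
  [ 0     0   3    0  |     -3 ]
  [ 0     0  -3    1  |      6 ]
R3 := 1/3·R3
  [ 1  -3/2   3   -1  |  -21/2 ]
  [ 0     1  -2  2/3  |      3 ]
  [ 0     0   1    0  |     -1 ]
  [ 0     0  -3    1  |      6 ]
R4 := R4 + 3·R3
  [ 1  -3/2   3   -1  |  -21/2 ]
  [ 0     1  -2  2/3  |      3 ]
  [ 0     0   1    0  |     -1 ]
  [ 0     0   0    1  |      3 ]
R2 := R2 − 2/3·R4
  [ 1  -3/2   3  -1  |  -21/2 ]
  [ 0     1  -2   0  |      1 ]
  [ 0     0   1   0  |     -1 ]
  [ 0     0   0   1  |      3 ]
R1 := R1 + R4
  [ 1  -3/2   3  0  |  -15/2 ]
  [ 0     1  -2  0  |      1 ]
  [ 0     0   1  0  |     -1 ]
  [ 0     0   0  1  |      3 ]
R2 := R2 + 2·R3
  [ 1  -3/2  3  0  |  -15/2 ]
  [ 0     1  0  0  |     -1 ]
  [ 0     0  1  0  |     -1 ]
  [ 0     0  0  1  |      3 ]
R1 := R1 − 3·R3
  [ 1  -3/2  0  0  |  -9/2 ]
  [ 0     1  0  0  |    -1 ]
  [ 0     0  1  0  |    -1 ]
  [ 0     0  0  1  |     3 ]
R1 := R1 + 3/2·R2
  [ 1  0  0  0  |  -6 ]
  [ 0  1  0  0  |  -1 ]
  [ 0  0  1  0  |  -1 ]
  [ 0  0  0  1  |   3 ]
Reading off the last column: p = -6, q = -1, r = -1, s = 3.

(-6, -1, -1, 3)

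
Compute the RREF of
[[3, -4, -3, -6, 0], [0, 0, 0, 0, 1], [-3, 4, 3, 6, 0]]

[[1, -4/3, -1, -2, 0], [0, 0, 0, 0, 1], [0, 0, 0, 0, 0]]

Multiply R1 by 1/3.
Add 3 times R1 to R3.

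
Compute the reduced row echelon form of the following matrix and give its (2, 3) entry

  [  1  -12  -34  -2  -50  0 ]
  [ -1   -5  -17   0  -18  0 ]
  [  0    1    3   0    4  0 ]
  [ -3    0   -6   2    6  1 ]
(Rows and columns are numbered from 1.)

3

R2 -> R2 + R1
  [  1  -12  -34  -2  -50  0 ]
  [  0  -17  -51  -2  -68  0 ]
  [  0    1    3   0    4  0 ]
  [ -3    0   -6   2    6  1 ]
R4 -> R4 + 3·R1
  [ 1  -12   -34  -2   -50  0 ]
  [ 0  -17   -51  -2   -68  0 ]
  [ 0    1     3   0     4  0 ]
  [ 0  -36  -108  -4  -144  1 ]
R2 -> -1/17·R2
  [ 1  -12   -34    -2   -50  0 ]
  [ 0    1     3  2/17     4  0 ]
  [ 0    1     3     0     4  0 ]
  [ 0  -36  -108    -4  -144  1 ]
R3 -> R3 − R2
  [ 1  -12   -34     -2   -50  0 ]
  [ 0    1     3   2/17     4  0 ]
  [ 0    0     0  -2/17     0  0 ]
  [ 0  -36  -108     -4  -144  1 ]
R4 -> R4 + 36·R2
  [ 1  -12  -34     -2  -50  0 ]
  [ 0    1    3   2/17    4  0 ]
  [ 0    0    0  -2/17    0  0 ]
  [ 0    0    0   4/17    0  1 ]
R3 -> -17/2·R3
  [ 1  -12  -34    -2  -50  0 ]
  [ 0    1    3  2/17    4  0 ]
  [ 0    0    0     1    0  0 ]
  [ 0    0    0  4/17    0  1 ]
R4 -> R4 − 4/17·R3
  [ 1  -12  -34    -2  -50  0 ]
  [ 0    1    3  2/17    4  0 ]
  [ 0    0    0     1    0  0 ]
  [ 0    0    0     0    0  1 ]
R2 -> R2 − 2/17·R3
  [ 1  -12  -34  -2  -50  0 ]
  [ 0    1    3   0    4  0 ]
  [ 0    0    0   1    0  0 ]
  [ 0    0    0   0    0  1 ]
R1 -> R1 + 2·R3
  [ 1  -12  -34  0  -50  0 ]
  [ 0    1    3  0    4  0 ]
  [ 0    0    0  1    0  0 ]
  [ 0    0    0  0    0  1 ]
R1 -> R1 + 12·R2
  [ 1  0  2  0  -2  0 ]
  [ 0  1  3  0   4  0 ]
  [ 0  0  0  1   0  0 ]
  [ 0  0  0  0   0  1 ]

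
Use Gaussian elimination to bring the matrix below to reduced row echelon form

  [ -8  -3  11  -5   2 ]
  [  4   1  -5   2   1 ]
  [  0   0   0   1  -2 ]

[[1, 0, -1, 0, 7/4], [0, 1, -1, 0, -2], [0, 0, 0, 1, -2]]

ρ1 := -1/8·ρ1
  [ 1  3/8  -11/8  5/8  -1/4 ]
  [ 4    1     -5    2     1 ]
  [ 0    0      0    1    -2 ]
ρ2 := ρ2 − 4·ρ1
  [ 1   3/8  -11/8   5/8  -1/4 ]
  [ 0  -1/2    1/2  -1/2     2 ]
  [ 0     0      0     1    -2 ]
ρ2 := -2·ρ2
  [ 1  3/8  -11/8  5/8  -1/4 ]
  [ 0    1     -1    1    -4 ]
  [ 0    0      0    1    -2 ]
ρ2 := ρ2 − ρ3
  [ 1  3/8  -11/8  5/8  -1/4 ]
  [ 0    1     -1    0    -2 ]
  [ 0    0      0    1    -2 ]
ρ1 := ρ1 − 5/8·ρ3
  [ 1  3/8  -11/8  0   1 ]
  [ 0    1     -1  0  -2 ]
  [ 0    0      0  1  -2 ]
ρ1 := ρ1 − 3/8·ρ2
  [ 1  0  -1  0  7/4 ]
  [ 0  1  -1  0   -2 ]
  [ 0  0   0  1   -2 ]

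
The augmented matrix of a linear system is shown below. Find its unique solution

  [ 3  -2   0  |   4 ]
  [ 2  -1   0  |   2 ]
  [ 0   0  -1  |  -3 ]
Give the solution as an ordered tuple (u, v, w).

(0, -2, 3)

R1 := 1/3·R1
  [ 1  -2/3   0  |  4/3 ]
  [ 2    -1   0  |    2 ]
  [ 0     0  -1  |   -3 ]
R2 := R2 − 2·R1
  [ 1  -2/3   0  |   4/3 ]
  [ 0   1/3   0  |  -2/3 ]
  [ 0     0  -1  |    -3 ]
R2 := 3·R2
  [ 1  -2/3   0  |  4/3 ]
  [ 0     1   0  |   -2 ]
  [ 0     0  -1  |   -3 ]
R3 := -1·R3
  [ 1  -2/3  0  |  4/3 ]
  [ 0     1  0  |   -2 ]
  [ 0     0  1  |    3 ]
R1 := R1 + 2/3·R2
  [ 1  0  0  |   0 ]
  [ 0  1  0  |  -2 ]
  [ 0  0  1  |   3 ]
Reading off the last column: u = 0, v = -2, w = 3.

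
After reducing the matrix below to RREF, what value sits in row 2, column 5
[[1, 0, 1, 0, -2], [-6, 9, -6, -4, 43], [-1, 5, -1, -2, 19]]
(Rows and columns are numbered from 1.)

r2 := r2 + 6·r1
  [  1  0   1   0  -2 ]
  [  0  9   0  -4  31 ]
  [ -1  5  -1  -2  19 ]
r3 := r3 + r1
  [ 1  0  1   0  -2 ]
  [ 0  9  0  -4  31 ]
  [ 0  5  0  -2  17 ]
r2 := 1/9·r2
  [ 1  0  1     0    -2 ]
  [ 0  1  0  -4/9  31/9 ]
  [ 0  5  0    -2    17 ]
r3 := r3 − 5·r2
  [ 1  0  1     0    -2 ]
  [ 0  1  0  -4/9  31/9 ]
  [ 0  0  0   2/9  -2/9 ]
r3 := 9/2·r3
  [ 1  0  1     0    -2 ]
  [ 0  1  0  -4/9  31/9 ]
  [ 0  0  0     1    -1 ]
r2 := r2 + 4/9·r3
  [ 1  0  1  0  -2 ]
  [ 0  1  0  0   3 ]
  [ 0  0  0  1  -1 ]

3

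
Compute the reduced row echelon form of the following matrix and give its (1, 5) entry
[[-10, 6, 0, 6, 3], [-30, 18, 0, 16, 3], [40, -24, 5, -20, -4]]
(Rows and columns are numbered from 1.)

3/2

r1 → -1/10·r1
  [   1  -3/5  0  -3/5  -3/10 ]
  [ -30    18  0    16      3 ]
  [  40   -24  5   -20     -4 ]
r2 → r2 + 30·r1
  [  1  -3/5  0  -3/5  -3/10 ]
  [  0     0  0    -2     -6 ]
  [ 40   -24  5   -20     -4 ]
r3 → r3 − 40·r1
  [ 1  -3/5  0  -3/5  -3/10 ]
  [ 0     0  0    -2     -6 ]
  [ 0     0  5     4      8 ]
r2 ↔ r3
  [ 1  -3/5  0  -3/5  -3/10 ]
  [ 0     0  5     4      8 ]
  [ 0     0  0    -2     -6 ]
r2 → 1/5·r2
  [ 1  -3/5  0  -3/5  -3/10 ]
  [ 0     0  1   4/5    8/5 ]
  [ 0     0  0    -2     -6 ]
r3 → -1/2·r3
  [ 1  -3/5  0  -3/5  -3/10 ]
  [ 0     0  1   4/5    8/5 ]
  [ 0     0  0     1      3 ]
r2 → r2 − 4/5·r3
  [ 1  -3/5  0  -3/5  -3/10 ]
  [ 0     0  1     0   -4/5 ]
  [ 0     0  0     1      3 ]
r1 → r1 + 3/5·r3
  [ 1  -3/5  0  0   3/2 ]
  [ 0     0  1  0  -4/5 ]
  [ 0     0  0  1     3 ]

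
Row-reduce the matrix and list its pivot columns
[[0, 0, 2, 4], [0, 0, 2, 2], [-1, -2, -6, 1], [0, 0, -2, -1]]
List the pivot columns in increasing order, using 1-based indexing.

1, 3, 4

r1 ↔ r3
  [ -1  -2  -6   1 ]
  [  0   0   2   2 ]
  [  0   0   2   4 ]
  [  0   0  -2  -1 ]
r1 ← -1·r1
  [ 1  2   6  -1 ]
  [ 0  0   2   2 ]
  [ 0  0   2   4 ]
  [ 0  0  -2  -1 ]
r2 ← 1/2·r2
  [ 1  2   6  -1 ]
  [ 0  0   1   1 ]
  [ 0  0   2   4 ]
  [ 0  0  -2  -1 ]
r3 ← r3 − 2·r2
  [ 1  2   6  -1 ]
  [ 0  0   1   1 ]
  [ 0  0   0   2 ]
  [ 0  0  -2  -1 ]
r4 ← r4 + 2·r2
  [ 1  2  6  -1 ]
  [ 0  0  1   1 ]
  [ 0  0  0   2 ]
  [ 0  0  0   1 ]
r3 ← 1/2·r3
  [ 1  2  6  -1 ]
  [ 0  0  1   1 ]
  [ 0  0  0   1 ]
  [ 0  0  0   1 ]
r4 ← r4 − r3
  [ 1  2  6  -1 ]
  [ 0  0  1   1 ]
  [ 0  0  0   1 ]
  [ 0  0  0   0 ]
r2 ← r2 − r3
  [ 1  2  6  -1 ]
  [ 0  0  1   0 ]
  [ 0  0  0   1 ]
  [ 0  0  0   0 ]
r1 ← r1 + r3
  [ 1  2  6  0 ]
  [ 0  0  1  0 ]
  [ 0  0  0  1 ]
  [ 0  0  0  0 ]
r1 ← r1 − 6·r2
  [ 1  2  0  0 ]
  [ 0  0  1  0 ]
  [ 0  0  0  1 ]
  [ 0  0  0  0 ]
Pivot columns are the columns containing a leading 1.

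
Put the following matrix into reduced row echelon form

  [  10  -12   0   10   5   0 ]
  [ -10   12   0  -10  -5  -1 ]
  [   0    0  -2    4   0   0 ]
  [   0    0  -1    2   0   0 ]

[[1, -6/5, 0, 1, 1/2, 0], [0, 0, 1, -2, 0, 0], [0, 0, 0, 0, 0, 1], [0, 0, 0, 0, 0, 0]]

Multiply ρ1 by 1/10.
  [   1  -6/5   0    1  1/2   0 ]
  [ -10    12   0  -10   -5  -1 ]
  [   0     0  -2    4    0   0 ]
  [   0     0  -1    2    0   0 ]
Add 10 times ρ1 to ρ2.
  [ 1  -6/5   0  1  1/2   0 ]
  [ 0     0   0  0    0  -1 ]
  [ 0     0  -2  4    0   0 ]
  [ 0     0  -1  2    0   0 ]
Swap ρ2 and ρ3.
  [ 1  -6/5   0  1  1/2   0 ]
  [ 0     0  -2  4    0   0 ]
  [ 0     0   0  0    0  -1 ]
  [ 0     0  -1  2    0   0 ]
Multiply ρ2 by -1/2.
  [ 1  -6/5   0   1  1/2   0 ]
  [ 0     0   1  -2    0   0 ]
  [ 0     0   0   0    0  -1 ]
  [ 0     0  -1   2    0   0 ]
Add ρ2 to ρ4.
  [ 1  -6/5  0   1  1/2   0 ]
  [ 0     0  1  -2    0   0 ]
  [ 0     0  0   0    0  -1 ]
  [ 0     0  0   0    0   0 ]
Multiply ρ3 by -1.
  [ 1  -6/5  0   1  1/2  0 ]
  [ 0     0  1  -2    0  0 ]
  [ 0     0  0   0    0  1 ]
  [ 0     0  0   0    0  0 ]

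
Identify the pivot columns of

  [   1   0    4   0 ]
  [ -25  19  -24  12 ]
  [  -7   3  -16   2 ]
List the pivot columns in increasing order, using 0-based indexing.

Add 25 times R1 to R2.
  [  1   0    4   0 ]
  [  0  19   76  12 ]
  [ -7   3  -16   2 ]
Add 7 times R1 to R3.
  [ 1   0   4   0 ]
  [ 0  19  76  12 ]
  [ 0   3  12   2 ]
Multiply R2 by 1/19.
  [ 1  0   4      0 ]
  [ 0  1   4  12/19 ]
  [ 0  3  12      2 ]
Subtract 3 times R2 from R3.
  [ 1  0  4      0 ]
  [ 0  1  4  12/19 ]
  [ 0  0  0   2/19 ]
Multiply R3 by 19/2.
  [ 1  0  4      0 ]
  [ 0  1  4  12/19 ]
  [ 0  0  0      1 ]
Subtract 12/19 times R3 from R2.
  [ 1  0  4  0 ]
  [ 0  1  4  0 ]
  [ 0  0  0  1 ]
Pivot columns are the columns containing a leading 1.

0, 1, 3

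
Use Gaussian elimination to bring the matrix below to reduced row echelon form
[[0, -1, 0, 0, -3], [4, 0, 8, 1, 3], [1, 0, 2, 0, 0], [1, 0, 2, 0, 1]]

R1 <-> R2
  [ 4   0  8  1   3 ]
  [ 0  -1  0  0  -3 ]
  [ 1   0  2  0   0 ]
  [ 1   0  2  0   1 ]
R1 := 1/4·R1
  [ 1   0  2  1/4  3/4 ]
  [ 0  -1  0    0   -3 ]
  [ 1   0  2    0    0 ]
  [ 1   0  2    0    1 ]
R3 := R3 − R1
  [ 1   0  2   1/4   3/4 ]
  [ 0  -1  0     0    -3 ]
  [ 0   0  0  -1/4  -3/4 ]
  [ 1   0  2     0     1 ]
R4 := R4 − R1
  [ 1   0  2   1/4   3/4 ]
  [ 0  -1  0     0    -3 ]
  [ 0   0  0  -1/4  -3/4 ]
  [ 0   0  0  -1/4   1/4 ]
R2 := -1·R2
  [ 1  0  2   1/4   3/4 ]
  [ 0  1  0     0     3 ]
  [ 0  0  0  -1/4  -3/4 ]
  [ 0  0  0  -1/4   1/4 ]
R3 := -4·R3
  [ 1  0  2   1/4  3/4 ]
  [ 0  1  0     0    3 ]
  [ 0  0  0     1    3 ]
  [ 0  0  0  -1/4  1/4 ]
R4 := R4 + 1/4·R3
  [ 1  0  2  1/4  3/4 ]
  [ 0  1  0    0    3 ]
  [ 0  0  0    1    3 ]
  [ 0  0  0    0    1 ]
R3 := R3 − 3·R4
  [ 1  0  2  1/4  3/4 ]
  [ 0  1  0    0    3 ]
  [ 0  0  0    1    0 ]
  [ 0  0  0    0    1 ]
R2 := R2 − 3·R4
  [ 1  0  2  1/4  3/4 ]
  [ 0  1  0    0    0 ]
  [ 0  0  0    1    0 ]
  [ 0  0  0    0    1 ]
R1 := R1 − 3/4·R4
  [ 1  0  2  1/4  0 ]
  [ 0  1  0    0  0 ]
  [ 0  0  0    1  0 ]
  [ 0  0  0    0  1 ]
R1 := R1 − 1/4·R3
  [ 1  0  2  0  0 ]
  [ 0  1  0  0  0 ]
  [ 0  0  0  1  0 ]
  [ 0  0  0  0  1 ]

[[1, 0, 2, 0, 0], [0, 1, 0, 0, 0], [0, 0, 0, 1, 0], [0, 0, 0, 0, 1]]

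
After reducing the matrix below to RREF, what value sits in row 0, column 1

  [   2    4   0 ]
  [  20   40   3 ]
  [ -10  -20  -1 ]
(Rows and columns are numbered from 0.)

2

R1 -> 1/2·R1
  [   1    2   0 ]
  [  20   40   3 ]
  [ -10  -20  -1 ]
R2 -> R2 − 20·R1
  [   1    2   0 ]
  [   0    0   3 ]
  [ -10  -20  -1 ]
R3 -> R3 + 10·R1
  [ 1  2   0 ]
  [ 0  0   3 ]
  [ 0  0  -1 ]
R2 -> 1/3·R2
  [ 1  2   0 ]
  [ 0  0   1 ]
  [ 0  0  -1 ]
R3 -> R3 + R2
  [ 1  2  0 ]
  [ 0  0  1 ]
  [ 0  0  0 ]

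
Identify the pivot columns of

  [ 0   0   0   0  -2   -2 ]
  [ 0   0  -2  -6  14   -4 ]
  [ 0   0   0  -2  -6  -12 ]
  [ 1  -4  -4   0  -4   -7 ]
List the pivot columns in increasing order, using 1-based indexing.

R1 ↔ R4
  [ 1  -4  -4   0  -4   -7 ]
  [ 0   0  -2  -6  14   -4 ]
  [ 0   0   0  -2  -6  -12 ]
  [ 0   0   0   0  -2   -2 ]
R2 := -1/2·R2
  [ 1  -4  -4   0  -4   -7 ]
  [ 0   0   1   3  -7    2 ]
  [ 0   0   0  -2  -6  -12 ]
  [ 0   0   0   0  -2   -2 ]
R3 := -1/2·R3
  [ 1  -4  -4  0  -4  -7 ]
  [ 0   0   1  3  -7   2 ]
  [ 0   0   0  1   3   6 ]
  [ 0   0   0  0  -2  -2 ]
R4 := -1/2·R4
  [ 1  -4  -4  0  -4  -7 ]
  [ 0   0   1  3  -7   2 ]
  [ 0   0   0  1   3   6 ]
  [ 0   0   0  0   1   1 ]
R3 := R3 − 3·R4
  [ 1  -4  -4  0  -4  -7 ]
  [ 0   0   1  3  -7   2 ]
  [ 0   0   0  1   0   3 ]
  [ 0   0   0  0   1   1 ]
R2 := R2 + 7·R4
  [ 1  -4  -4  0  -4  -7 ]
  [ 0   0   1  3   0   9 ]
  [ 0   0   0  1   0   3 ]
  [ 0   0   0  0   1   1 ]
R1 := R1 + 4·R4
  [ 1  -4  -4  0  0  -3 ]
  [ 0   0   1  3  0   9 ]
  [ 0   0   0  1  0   3 ]
  [ 0   0   0  0  1   1 ]
R2 := R2 − 3·R3
  [ 1  -4  -4  0  0  -3 ]
  [ 0   0   1  0  0   0 ]
  [ 0   0   0  1  0   3 ]
  [ 0   0   0  0  1   1 ]
R1 := R1 + 4·R2
  [ 1  -4  0  0  0  -3 ]
  [ 0   0  1  0  0   0 ]
  [ 0   0  0  1  0   3 ]
  [ 0   0  0  0  1   1 ]
Pivot columns are the columns containing a leading 1.

1, 3, 4, 5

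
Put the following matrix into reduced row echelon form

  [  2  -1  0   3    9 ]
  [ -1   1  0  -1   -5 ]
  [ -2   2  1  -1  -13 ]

Multiply R1 by 1/2.
  [  1  -1/2  0  3/2  9/2 ]
  [ -1     1  0   -1   -5 ]
  [ -2     2  1   -1  -13 ]
Add R1 to R2.
  [  1  -1/2  0  3/2   9/2 ]
  [  0   1/2  0  1/2  -1/2 ]
  [ -2     2  1   -1   -13 ]
Add 2 times R1 to R3.
  [ 1  -1/2  0  3/2   9/2 ]
  [ 0   1/2  0  1/2  -1/2 ]
  [ 0     1  1    2    -4 ]
Multiply R2 by 2.
  [ 1  -1/2  0  3/2  9/2 ]
  [ 0     1  0    1   -1 ]
  [ 0     1  1    2   -4 ]
Subtract R2 from R3.
  [ 1  -1/2  0  3/2  9/2 ]
  [ 0     1  0    1   -1 ]
  [ 0     0  1    1   -3 ]
Add 1/2 times R2 to R1.
  [ 1  0  0  2   4 ]
  [ 0  1  0  1  -1 ]
  [ 0  0  1  1  -3 ]

[[1, 0, 0, 2, 4], [0, 1, 0, 1, -1], [0, 0, 1, 1, -3]]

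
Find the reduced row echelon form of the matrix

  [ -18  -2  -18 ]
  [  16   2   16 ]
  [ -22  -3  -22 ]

[[1, 0, 1], [0, 1, 0], [0, 0, 0]]

r1 := -1/18·r1
  [   1  1/9    1 ]
  [  16    2   16 ]
  [ -22   -3  -22 ]
r2 := r2 − 16·r1
  [   1  1/9    1 ]
  [   0  2/9    0 ]
  [ -22   -3  -22 ]
r3 := r3 + 22·r1
  [ 1   1/9  1 ]
  [ 0   2/9  0 ]
  [ 0  -5/9  0 ]
r2 := 9/2·r2
  [ 1   1/9  1 ]
  [ 0     1  0 ]
  [ 0  -5/9  0 ]
r3 := r3 + 5/9·r2
  [ 1  1/9  1 ]
  [ 0    1  0 ]
  [ 0    0  0 ]
r1 := r1 − 1/9·r2
  [ 1  0  1 ]
  [ 0  1  0 ]
  [ 0  0  0 ]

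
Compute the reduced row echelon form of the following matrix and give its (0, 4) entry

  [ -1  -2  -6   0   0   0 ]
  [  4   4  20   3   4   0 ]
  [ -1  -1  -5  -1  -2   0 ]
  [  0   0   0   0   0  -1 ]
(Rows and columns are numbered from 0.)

-4

ρ1 ← -1·ρ1
  [  1   2   6   0   0   0 ]
  [  4   4  20   3   4   0 ]
  [ -1  -1  -5  -1  -2   0 ]
  [  0   0   0   0   0  -1 ]
ρ2 ← ρ2 − 4·ρ1
  [  1   2   6   0   0   0 ]
  [  0  -4  -4   3   4   0 ]
  [ -1  -1  -5  -1  -2   0 ]
  [  0   0   0   0   0  -1 ]
ρ3 ← ρ3 + ρ1
  [ 1   2   6   0   0   0 ]
  [ 0  -4  -4   3   4   0 ]
  [ 0   1   1  -1  -2   0 ]
  [ 0   0   0   0   0  -1 ]
ρ2 ← -1/4·ρ2
  [ 1  2  6     0   0   0 ]
  [ 0  1  1  -3/4  -1   0 ]
  [ 0  1  1    -1  -2   0 ]
  [ 0  0  0     0   0  -1 ]
ρ3 ← ρ3 − ρ2
  [ 1  2  6     0   0   0 ]
  [ 0  1  1  -3/4  -1   0 ]
  [ 0  0  0  -1/4  -1   0 ]
  [ 0  0  0     0   0  -1 ]
ρ3 ← -4·ρ3
  [ 1  2  6     0   0   0 ]
  [ 0  1  1  -3/4  -1   0 ]
  [ 0  0  0     1   4   0 ]
  [ 0  0  0     0   0  -1 ]
ρ4 ← -1·ρ4
  [ 1  2  6     0   0  0 ]
  [ 0  1  1  -3/4  -1  0 ]
  [ 0  0  0     1   4  0 ]
  [ 0  0  0     0   0  1 ]
ρ2 ← ρ2 + 3/4·ρ3
  [ 1  2  6  0  0  0 ]
  [ 0  1  1  0  2  0 ]
  [ 0  0  0  1  4  0 ]
  [ 0  0  0  0  0  1 ]
ρ1 ← ρ1 − 2·ρ2
  [ 1  0  4  0  -4  0 ]
  [ 0  1  1  0   2  0 ]
  [ 0  0  0  1   4  0 ]
  [ 0  0  0  0   0  1 ]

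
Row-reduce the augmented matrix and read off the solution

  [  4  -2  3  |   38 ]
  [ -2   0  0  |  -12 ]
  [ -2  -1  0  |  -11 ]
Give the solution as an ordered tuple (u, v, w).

(6, -1, 4)

Multiply ρ1 by 1/4.
Add 2 times ρ1 to ρ2.
Add 2 times ρ1 to ρ3.
Multiply ρ2 by -1.
Add 2 times ρ2 to ρ3.
Multiply ρ3 by -2/3.
Add 3/2 times ρ3 to ρ2.
Subtract 3/4 times ρ3 from ρ1.
Add 1/2 times ρ2 to ρ1.
Reading off the last column: u = 6, v = -1, w = 4.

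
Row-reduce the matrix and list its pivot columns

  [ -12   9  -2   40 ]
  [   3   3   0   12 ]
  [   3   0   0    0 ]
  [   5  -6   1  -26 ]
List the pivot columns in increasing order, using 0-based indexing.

0, 1, 2

R1 ← -1/12·R1
R2 ← R2 − 3·R1
R3 ← R3 − 3·R1
R4 ← R4 − 5·R1
R2 ← 4/21·R2
R3 ← R3 − 9/4·R2
R4 ← R4 + 9/4·R2
R3 ← -7/2·R3
R4 ← R4 + 1/21·R3
R2 ← R2 + 2/21·R3
R1 ← R1 − 1/6·R3
R1 ← R1 + 3/4·R2
Pivot columns are the columns containing a leading 1.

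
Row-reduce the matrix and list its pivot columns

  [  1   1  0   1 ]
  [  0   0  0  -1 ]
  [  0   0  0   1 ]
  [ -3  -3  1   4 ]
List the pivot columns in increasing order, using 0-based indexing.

0, 2, 3

R4 ← R4 + 3·R1
  [ 1  1  0   1 ]
  [ 0  0  0  -1 ]
  [ 0  0  0   1 ]
  [ 0  0  1   7 ]
R2 <=> R4
  [ 1  1  0   1 ]
  [ 0  0  1   7 ]
  [ 0  0  0   1 ]
  [ 0  0  0  -1 ]
R4 ← R4 + R3
  [ 1  1  0  1 ]
  [ 0  0  1  7 ]
  [ 0  0  0  1 ]
  [ 0  0  0  0 ]
R2 ← R2 − 7·R3
  [ 1  1  0  1 ]
  [ 0  0  1  0 ]
  [ 0  0  0  1 ]
  [ 0  0  0  0 ]
R1 ← R1 − R3
  [ 1  1  0  0 ]
  [ 0  0  1  0 ]
  [ 0  0  0  1 ]
  [ 0  0  0  0 ]
Pivot columns are the columns containing a leading 1.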